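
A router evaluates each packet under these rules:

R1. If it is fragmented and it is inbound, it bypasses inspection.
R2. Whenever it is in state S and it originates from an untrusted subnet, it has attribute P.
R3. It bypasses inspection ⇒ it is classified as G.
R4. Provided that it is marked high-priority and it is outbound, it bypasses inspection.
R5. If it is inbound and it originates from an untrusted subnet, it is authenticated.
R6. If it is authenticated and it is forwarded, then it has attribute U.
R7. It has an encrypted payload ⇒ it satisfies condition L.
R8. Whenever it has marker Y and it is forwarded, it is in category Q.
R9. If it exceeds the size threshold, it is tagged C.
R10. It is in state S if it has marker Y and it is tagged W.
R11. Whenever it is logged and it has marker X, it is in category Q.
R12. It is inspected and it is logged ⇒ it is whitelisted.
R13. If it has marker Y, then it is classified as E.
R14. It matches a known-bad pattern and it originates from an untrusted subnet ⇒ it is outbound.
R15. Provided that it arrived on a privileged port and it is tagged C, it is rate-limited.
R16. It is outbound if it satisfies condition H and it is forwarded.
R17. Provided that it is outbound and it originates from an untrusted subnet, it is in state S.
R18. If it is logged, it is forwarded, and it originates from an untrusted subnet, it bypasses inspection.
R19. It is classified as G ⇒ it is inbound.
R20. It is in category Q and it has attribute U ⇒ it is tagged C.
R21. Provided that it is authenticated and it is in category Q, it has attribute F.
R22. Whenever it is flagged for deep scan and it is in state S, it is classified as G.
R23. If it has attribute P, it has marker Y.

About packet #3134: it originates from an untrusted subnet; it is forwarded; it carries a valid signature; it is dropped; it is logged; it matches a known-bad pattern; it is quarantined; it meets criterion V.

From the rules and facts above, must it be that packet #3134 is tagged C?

By R14 (it matches a known-bad pattern, it originates from an untrusted subnet): it is outbound.
By R17 (it is outbound, it originates from an untrusted subnet): it is in state S.
By R18 (it is logged, it is forwarded, it originates from an untrusted subnet): it bypasses inspection.
By R2 (it is in state S, it originates from an untrusted subnet): it has attribute P.
By R3 (it bypasses inspection): it is classified as G.
By R19 (it is classified as G): it is inbound.
By R23 (it has attribute P): it has marker Y.
By R5 (it is inbound, it originates from an untrusted subnet): it is authenticated.
By R6 (it is authenticated, it is forwarded): it has attribute U.
By R8 (it has marker Y, it is forwarded): it is in category Q.
By R20 (it is in category Q, it has attribute U): it is tagged C.

Yes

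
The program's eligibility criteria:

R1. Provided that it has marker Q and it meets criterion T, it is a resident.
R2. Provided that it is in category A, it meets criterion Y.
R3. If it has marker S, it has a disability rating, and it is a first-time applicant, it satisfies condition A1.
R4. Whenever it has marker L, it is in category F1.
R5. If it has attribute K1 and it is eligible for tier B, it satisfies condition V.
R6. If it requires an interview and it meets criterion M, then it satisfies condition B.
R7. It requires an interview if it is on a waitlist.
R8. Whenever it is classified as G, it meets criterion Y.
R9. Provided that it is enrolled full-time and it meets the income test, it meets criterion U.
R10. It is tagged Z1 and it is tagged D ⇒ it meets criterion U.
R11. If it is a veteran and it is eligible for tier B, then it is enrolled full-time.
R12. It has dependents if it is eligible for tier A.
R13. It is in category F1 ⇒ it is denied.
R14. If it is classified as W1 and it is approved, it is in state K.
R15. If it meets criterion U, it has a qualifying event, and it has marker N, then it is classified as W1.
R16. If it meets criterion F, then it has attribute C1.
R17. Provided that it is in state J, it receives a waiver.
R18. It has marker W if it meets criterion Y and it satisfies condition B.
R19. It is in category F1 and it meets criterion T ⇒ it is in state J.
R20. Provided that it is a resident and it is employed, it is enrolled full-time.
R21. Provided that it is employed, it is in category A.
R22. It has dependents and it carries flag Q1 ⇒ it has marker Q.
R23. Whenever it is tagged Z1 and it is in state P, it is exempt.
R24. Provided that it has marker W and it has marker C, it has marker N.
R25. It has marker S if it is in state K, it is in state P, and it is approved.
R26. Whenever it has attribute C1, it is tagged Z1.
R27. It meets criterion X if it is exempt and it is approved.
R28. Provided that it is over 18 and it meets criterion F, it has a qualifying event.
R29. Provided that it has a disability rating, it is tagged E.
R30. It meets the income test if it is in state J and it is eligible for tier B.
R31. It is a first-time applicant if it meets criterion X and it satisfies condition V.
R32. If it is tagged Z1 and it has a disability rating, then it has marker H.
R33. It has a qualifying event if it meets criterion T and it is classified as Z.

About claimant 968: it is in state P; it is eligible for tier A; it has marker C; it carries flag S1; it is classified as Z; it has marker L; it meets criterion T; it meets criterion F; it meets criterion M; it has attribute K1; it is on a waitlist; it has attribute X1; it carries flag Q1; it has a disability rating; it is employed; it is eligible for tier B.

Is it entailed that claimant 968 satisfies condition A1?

Forward chaining from the given facts derives: is in category F1, satisfies condition V, requires an interview, has dependents, is denied, has attribute C1, is in state J, is in category A, has marker Q, is tagged Z1, is tagged E, meets the income test, has marker H, has a qualifying event, is a resident, meets criterion Y, satisfies condition B, receives a waiver, has marker W, is enrolled full-time, is exempt, has marker N, meets criterion U, is classified as W1.
The only rule concluding "it satisfies condition A1" is R3, which needs "it has marker S"; that is never established.

No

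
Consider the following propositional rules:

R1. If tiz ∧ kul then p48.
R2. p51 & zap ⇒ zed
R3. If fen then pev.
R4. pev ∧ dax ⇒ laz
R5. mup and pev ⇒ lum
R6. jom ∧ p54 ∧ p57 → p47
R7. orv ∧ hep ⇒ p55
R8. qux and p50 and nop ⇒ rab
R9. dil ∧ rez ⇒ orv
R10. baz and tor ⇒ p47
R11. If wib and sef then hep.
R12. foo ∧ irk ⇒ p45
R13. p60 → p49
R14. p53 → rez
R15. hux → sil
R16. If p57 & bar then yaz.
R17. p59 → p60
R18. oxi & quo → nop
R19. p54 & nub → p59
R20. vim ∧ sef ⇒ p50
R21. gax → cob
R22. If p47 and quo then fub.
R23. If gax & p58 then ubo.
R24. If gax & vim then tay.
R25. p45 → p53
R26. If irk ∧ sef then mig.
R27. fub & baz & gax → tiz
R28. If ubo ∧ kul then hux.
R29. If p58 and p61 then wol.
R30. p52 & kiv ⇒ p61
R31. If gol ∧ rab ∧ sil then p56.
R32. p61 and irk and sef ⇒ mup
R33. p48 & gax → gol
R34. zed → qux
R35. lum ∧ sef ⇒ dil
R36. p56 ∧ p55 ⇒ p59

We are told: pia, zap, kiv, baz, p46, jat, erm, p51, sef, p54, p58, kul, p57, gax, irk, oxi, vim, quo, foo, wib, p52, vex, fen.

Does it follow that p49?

Forward chaining from the given facts derives: zed, pev, hep, p45, nop, p50, cob, ubo, tay, p53, mig, hux, p61, mup, qux, lum, rab, rez, sil, wol, dil, orv, p55.
The only rule concluding p49 is R13, which needs p60; that is never established.

No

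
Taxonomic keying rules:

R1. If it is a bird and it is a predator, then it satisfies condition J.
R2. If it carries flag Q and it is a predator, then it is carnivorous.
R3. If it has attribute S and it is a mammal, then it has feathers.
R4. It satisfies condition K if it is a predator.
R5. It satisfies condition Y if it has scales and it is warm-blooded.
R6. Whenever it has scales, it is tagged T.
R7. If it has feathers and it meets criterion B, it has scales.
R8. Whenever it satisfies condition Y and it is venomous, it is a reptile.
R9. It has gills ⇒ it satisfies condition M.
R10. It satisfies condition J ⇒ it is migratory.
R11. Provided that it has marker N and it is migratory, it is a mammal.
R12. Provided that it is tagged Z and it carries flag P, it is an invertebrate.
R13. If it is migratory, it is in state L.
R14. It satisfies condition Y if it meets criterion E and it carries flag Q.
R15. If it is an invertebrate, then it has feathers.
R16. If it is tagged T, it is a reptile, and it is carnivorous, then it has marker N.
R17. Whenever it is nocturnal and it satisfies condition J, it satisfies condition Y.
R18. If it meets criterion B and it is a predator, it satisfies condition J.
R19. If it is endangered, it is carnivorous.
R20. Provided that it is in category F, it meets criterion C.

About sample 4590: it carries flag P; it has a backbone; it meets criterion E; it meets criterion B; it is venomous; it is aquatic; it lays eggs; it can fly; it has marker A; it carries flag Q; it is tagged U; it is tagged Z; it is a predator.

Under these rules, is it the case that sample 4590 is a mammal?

Yes

By R2 (it carries flag Q, it is a predator): it is carnivorous.
By R12 (it is tagged Z, it carries flag P): it is an invertebrate.
By R14 (it meets criterion E, it carries flag Q): it satisfies condition Y.
By R15 (it is an invertebrate): it has feathers.
By R18 (it meets criterion B, it is a predator): it satisfies condition J.
By R7 (it has feathers, it meets criterion B): it has scales.
By R8 (it satisfies condition Y, it is venomous): it is a reptile.
By R10 (it satisfies condition J): it is migratory.
By R6 (it has scales): it is tagged T.
By R16 (it is tagged T, it is a reptile, it is carnivorous): it has marker N.
By R11 (it has marker N, it is migratory): it is a mammal.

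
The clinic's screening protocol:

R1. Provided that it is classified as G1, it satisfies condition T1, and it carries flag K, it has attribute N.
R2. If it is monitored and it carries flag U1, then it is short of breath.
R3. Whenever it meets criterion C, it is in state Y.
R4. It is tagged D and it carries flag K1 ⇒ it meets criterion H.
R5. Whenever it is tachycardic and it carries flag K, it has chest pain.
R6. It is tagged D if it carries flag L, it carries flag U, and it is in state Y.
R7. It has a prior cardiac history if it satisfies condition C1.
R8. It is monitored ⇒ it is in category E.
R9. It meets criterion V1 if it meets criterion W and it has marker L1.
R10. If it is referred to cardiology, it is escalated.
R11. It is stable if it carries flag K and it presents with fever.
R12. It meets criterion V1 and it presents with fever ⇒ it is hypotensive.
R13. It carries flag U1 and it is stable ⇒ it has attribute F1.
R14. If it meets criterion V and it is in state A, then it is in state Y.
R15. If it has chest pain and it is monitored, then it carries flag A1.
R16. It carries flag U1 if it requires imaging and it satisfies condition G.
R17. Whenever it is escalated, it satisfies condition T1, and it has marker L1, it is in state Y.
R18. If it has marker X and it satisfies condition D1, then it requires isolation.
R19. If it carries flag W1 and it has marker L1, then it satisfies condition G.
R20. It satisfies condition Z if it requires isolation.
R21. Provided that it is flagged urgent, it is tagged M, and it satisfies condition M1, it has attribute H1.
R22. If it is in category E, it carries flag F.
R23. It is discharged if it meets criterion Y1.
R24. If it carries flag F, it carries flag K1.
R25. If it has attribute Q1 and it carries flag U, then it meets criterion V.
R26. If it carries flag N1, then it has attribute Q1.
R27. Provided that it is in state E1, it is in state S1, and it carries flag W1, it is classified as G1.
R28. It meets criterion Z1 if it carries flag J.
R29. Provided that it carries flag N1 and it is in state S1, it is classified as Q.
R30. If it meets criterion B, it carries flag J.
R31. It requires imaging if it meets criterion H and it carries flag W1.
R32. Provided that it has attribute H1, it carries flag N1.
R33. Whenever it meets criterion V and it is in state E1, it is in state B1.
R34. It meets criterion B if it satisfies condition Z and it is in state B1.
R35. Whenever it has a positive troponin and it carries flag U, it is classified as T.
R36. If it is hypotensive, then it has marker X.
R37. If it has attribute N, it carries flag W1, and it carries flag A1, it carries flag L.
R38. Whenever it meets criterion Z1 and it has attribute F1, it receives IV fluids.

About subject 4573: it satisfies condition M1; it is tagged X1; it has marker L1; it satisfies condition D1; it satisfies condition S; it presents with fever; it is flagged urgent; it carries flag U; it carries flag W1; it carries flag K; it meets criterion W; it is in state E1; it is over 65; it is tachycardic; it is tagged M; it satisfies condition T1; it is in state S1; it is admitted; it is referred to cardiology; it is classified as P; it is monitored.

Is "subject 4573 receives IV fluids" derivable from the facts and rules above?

Yes

By R5 (it is tachycardic, it carries flag K): it has chest pain.
By R8 (it is monitored): it is in category E.
By R9 (it meets criterion W, it has marker L1): it meets criterion V1.
By R10 (it is referred to cardiology): it is escalated.
By R11 (it carries flag K, it presents with fever): it is stable.
By R12 (it meets criterion V1, it presents with fever): it is hypotensive.
By R15 (it has chest pain, it is monitored): it carries flag A1.
By R17 (it is escalated, it satisfies condition T1, it has marker L1): it is in state Y.
By R19 (it carries flag W1, it has marker L1): it satisfies condition G.
By R21 (it is flagged urgent, it is tagged M, it satisfies condition M1): it has attribute H1.
By R22 (it is in category E): it carries flag F.
By R24 (it carries flag F): it carries flag K1.
By R27 (it is in state E1, it is in state S1, it carries flag W1): it is classified as G1.
By R32 (it has attribute H1): it carries flag N1.
By R36 (it is hypotensive): it has marker X.
By R1 (it is classified as G1, it satisfies condition T1, it carries flag K): it has attribute N.
By R18 (it has marker X, it satisfies condition D1): it requires isolation.
By R20 (it requires isolation): it satisfies condition Z.
By R26 (it carries flag N1): it has attribute Q1.
By R37 (it has attribute N, it carries flag W1, it carries flag A1): it carries flag L.
By R6 (it carries flag L, it carries flag U, it is in state Y): it is tagged D.
By R25 (it has attribute Q1, it carries flag U): it meets criterion V.
By R33 (it meets criterion V, it is in state E1): it is in state B1.
By R34 (it satisfies condition Z, it is in state B1): it meets criterion B.
By R4 (it is tagged D, it carries flag K1): it meets criterion H.
By R30 (it meets criterion B): it carries flag J.
By R31 (it meets criterion H, it carries flag W1): it requires imaging.
By R16 (it requires imaging, it satisfies condition G): it carries flag U1.
By R28 (it carries flag J): it meets criterion Z1.
By R13 (it carries flag U1, it is stable): it has attribute F1.
By R38 (it meets criterion Z1, it has attribute F1): it receives IV fluids.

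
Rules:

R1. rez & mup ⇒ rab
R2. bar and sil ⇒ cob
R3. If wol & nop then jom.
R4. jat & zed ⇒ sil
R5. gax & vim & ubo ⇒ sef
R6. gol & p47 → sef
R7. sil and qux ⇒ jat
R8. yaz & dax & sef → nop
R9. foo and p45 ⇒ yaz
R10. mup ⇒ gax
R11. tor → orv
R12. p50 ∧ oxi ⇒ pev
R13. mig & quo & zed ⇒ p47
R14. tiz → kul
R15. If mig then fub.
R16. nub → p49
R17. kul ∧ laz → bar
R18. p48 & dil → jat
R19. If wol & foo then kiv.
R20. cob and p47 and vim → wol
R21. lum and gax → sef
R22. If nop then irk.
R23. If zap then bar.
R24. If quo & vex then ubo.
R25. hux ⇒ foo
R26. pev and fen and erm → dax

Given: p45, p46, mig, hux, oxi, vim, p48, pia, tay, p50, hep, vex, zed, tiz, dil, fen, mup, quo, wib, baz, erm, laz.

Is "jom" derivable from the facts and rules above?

gax  (by R10: mup)
pev  (by R12: p50, oxi)
p47  (by R13: mig, quo, zed)
kul  (by R14: tiz)
bar  (by R17: kul, laz)
jat  (by R18: p48, dil)
ubo  (by R24: quo, vex)
foo  (by R25: hux)
dax  (by R26: pev, fen, erm)
sil  (by R4: jat, zed)
sef  (by R5: gax, vim, ubo)
yaz  (by R9: foo, p45)
cob  (by R2: bar, sil)
nop  (by R8: yaz, dax, sef)
wol  (by R20: cob, p47, vim)
jom  (by R3: wol, nop)

Yes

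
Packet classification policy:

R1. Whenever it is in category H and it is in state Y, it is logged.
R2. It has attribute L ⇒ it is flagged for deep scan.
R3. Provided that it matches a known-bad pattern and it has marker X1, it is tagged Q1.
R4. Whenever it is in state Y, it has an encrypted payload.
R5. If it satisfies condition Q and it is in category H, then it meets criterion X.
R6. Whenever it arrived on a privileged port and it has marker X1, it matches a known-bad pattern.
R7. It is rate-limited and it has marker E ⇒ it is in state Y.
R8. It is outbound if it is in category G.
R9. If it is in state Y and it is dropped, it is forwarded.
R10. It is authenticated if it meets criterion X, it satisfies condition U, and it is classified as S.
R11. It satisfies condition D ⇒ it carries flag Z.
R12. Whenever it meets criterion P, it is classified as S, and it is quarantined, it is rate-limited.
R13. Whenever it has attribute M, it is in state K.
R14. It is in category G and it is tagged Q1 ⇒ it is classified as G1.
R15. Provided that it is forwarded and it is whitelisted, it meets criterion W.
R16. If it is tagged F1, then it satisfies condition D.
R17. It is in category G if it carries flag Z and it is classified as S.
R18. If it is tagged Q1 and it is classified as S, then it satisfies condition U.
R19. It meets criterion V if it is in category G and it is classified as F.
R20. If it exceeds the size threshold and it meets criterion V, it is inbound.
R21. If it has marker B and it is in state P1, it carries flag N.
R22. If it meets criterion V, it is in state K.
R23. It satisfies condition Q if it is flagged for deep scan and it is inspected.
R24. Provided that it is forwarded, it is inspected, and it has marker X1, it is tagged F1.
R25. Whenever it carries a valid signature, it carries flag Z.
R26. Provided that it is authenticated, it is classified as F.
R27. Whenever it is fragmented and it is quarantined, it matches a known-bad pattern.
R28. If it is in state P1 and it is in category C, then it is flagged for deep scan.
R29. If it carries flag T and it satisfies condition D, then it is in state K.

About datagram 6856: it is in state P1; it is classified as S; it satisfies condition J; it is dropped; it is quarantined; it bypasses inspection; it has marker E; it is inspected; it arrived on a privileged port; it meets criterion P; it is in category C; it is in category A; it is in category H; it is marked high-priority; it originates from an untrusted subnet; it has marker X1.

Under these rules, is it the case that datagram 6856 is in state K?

Yes

By R6 (it arrived on a privileged port, it has marker X1): it matches a known-bad pattern.
By R12 (it meets criterion P, it is classified as S, it is quarantined): it is rate-limited.
By R28 (it is in state P1, it is in category C): it is flagged for deep scan.
By R3 (it matches a known-bad pattern, it has marker X1): it is tagged Q1.
By R7 (it is rate-limited, it has marker E): it is in state Y.
By R9 (it is in state Y, it is dropped): it is forwarded.
By R18 (it is tagged Q1, it is classified as S): it satisfies condition U.
By R23 (it is flagged for deep scan, it is inspected): it satisfies condition Q.
By R24 (it is forwarded, it is inspected, it has marker X1): it is tagged F1.
By R5 (it satisfies condition Q, it is in category H): it meets criterion X.
By R10 (it meets criterion X, it satisfies condition U, it is classified as S): it is authenticated.
By R16 (it is tagged F1): it satisfies condition D.
By R26 (it is authenticated): it is classified as F.
By R11 (it satisfies condition D): it carries flag Z.
By R17 (it carries flag Z, it is classified as S): it is in category G.
By R19 (it is in category G, it is classified as F): it meets criterion V.
By R22 (it meets criterion V): it is in state K.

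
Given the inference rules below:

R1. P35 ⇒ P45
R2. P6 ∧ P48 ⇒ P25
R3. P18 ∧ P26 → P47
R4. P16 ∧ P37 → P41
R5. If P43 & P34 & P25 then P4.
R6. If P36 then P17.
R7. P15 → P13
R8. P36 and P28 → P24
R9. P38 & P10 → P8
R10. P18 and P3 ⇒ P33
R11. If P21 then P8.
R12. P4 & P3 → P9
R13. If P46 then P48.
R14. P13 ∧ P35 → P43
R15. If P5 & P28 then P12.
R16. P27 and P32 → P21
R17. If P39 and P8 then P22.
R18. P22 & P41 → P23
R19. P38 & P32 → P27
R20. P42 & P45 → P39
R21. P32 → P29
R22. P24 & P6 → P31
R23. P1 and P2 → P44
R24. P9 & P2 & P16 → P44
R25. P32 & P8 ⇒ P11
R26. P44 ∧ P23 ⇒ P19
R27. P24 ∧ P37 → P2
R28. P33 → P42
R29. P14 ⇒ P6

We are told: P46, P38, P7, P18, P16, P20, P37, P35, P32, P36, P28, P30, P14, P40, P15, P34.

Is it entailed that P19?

Forward chaining from the given facts derives: P45, P41, P17, P13, P24, P48, P43, P27, P29, P2, P6, P25, P4, P21, P31, P8, P11.
The only rule concluding P19 is R26, which needs P44; that is never established.

No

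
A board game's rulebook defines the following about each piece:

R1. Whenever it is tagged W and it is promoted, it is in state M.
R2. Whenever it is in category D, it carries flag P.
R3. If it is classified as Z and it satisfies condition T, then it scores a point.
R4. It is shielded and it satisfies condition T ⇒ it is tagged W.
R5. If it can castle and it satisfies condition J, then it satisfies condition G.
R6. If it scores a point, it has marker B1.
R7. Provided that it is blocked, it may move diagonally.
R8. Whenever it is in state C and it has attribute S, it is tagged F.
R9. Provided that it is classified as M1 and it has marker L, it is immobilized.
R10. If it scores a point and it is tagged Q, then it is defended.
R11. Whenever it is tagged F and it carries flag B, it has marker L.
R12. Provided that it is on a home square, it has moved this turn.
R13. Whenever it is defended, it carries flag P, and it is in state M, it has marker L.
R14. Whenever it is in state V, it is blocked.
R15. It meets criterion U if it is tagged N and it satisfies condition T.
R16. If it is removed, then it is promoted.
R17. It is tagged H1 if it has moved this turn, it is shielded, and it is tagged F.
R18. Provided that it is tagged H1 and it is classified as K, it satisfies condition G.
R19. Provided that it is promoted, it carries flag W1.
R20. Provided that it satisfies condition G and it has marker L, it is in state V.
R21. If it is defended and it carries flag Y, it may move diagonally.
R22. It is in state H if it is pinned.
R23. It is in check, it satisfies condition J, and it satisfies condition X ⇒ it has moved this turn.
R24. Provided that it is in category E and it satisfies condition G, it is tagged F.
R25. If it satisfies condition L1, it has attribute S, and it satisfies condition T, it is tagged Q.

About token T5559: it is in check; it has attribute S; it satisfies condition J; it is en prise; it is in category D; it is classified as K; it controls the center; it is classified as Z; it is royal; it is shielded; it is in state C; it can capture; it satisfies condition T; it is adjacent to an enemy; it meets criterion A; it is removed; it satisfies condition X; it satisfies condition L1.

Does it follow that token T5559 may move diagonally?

Yes

By R2 (it is in category D): it carries flag P.
By R3 (it is classified as Z, it satisfies condition T): it scores a point.
By R4 (it is shielded, it satisfies condition T): it is tagged W.
By R8 (it is in state C, it has attribute S): it is tagged F.
By R16 (it is removed): it is promoted.
By R23 (it is in check, it satisfies condition J, it satisfies condition X): it has moved this turn.
By R25 (it satisfies condition L1, it has attribute S, it satisfies condition T): it is tagged Q.
By R1 (it is tagged W, it is promoted): it is in state M.
By R10 (it scores a point, it is tagged Q): it is defended.
By R13 (it is defended, it carries flag P, it is in state M): it has marker L.
By R17 (it has moved this turn, it is shielded, it is tagged F): it is tagged H1.
By R18 (it is tagged H1, it is classified as K): it satisfies condition G.
By R20 (it satisfies condition G, it has marker L): it is in state V.
By R14 (it is in state V): it is blocked.
By R7 (it is blocked): it may move diagonally.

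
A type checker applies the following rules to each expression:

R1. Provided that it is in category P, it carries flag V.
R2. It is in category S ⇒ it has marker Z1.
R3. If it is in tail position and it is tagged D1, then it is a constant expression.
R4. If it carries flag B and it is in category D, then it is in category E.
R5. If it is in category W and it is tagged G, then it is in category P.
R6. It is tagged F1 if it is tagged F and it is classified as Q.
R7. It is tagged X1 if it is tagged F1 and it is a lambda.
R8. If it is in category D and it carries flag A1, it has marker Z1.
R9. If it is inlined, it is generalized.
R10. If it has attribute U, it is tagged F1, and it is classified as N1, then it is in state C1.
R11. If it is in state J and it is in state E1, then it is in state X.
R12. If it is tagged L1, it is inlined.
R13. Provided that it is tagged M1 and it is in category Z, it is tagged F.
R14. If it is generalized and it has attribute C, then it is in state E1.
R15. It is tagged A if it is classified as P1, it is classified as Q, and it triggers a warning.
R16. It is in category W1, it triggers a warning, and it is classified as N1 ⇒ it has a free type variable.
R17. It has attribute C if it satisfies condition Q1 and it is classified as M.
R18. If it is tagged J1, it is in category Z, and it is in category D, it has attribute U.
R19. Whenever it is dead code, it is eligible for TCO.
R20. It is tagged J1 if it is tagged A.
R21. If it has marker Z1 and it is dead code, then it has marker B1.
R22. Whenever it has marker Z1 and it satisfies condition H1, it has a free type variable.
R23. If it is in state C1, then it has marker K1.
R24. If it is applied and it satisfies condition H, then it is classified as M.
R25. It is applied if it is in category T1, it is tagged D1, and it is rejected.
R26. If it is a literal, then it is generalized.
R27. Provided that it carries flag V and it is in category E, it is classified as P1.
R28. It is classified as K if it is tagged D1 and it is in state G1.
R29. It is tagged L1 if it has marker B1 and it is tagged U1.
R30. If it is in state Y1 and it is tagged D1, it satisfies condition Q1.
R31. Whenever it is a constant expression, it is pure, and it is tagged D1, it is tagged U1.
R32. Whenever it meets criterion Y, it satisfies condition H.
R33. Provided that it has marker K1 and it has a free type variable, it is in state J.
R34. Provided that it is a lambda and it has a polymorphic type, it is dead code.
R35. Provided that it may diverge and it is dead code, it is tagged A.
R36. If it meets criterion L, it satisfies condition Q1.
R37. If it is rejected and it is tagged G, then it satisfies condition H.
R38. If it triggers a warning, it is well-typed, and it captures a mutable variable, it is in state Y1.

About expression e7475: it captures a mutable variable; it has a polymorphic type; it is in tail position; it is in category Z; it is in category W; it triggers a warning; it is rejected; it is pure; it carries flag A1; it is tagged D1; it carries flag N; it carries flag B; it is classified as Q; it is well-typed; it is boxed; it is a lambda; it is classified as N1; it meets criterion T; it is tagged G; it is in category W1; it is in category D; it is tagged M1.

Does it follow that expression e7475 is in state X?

No

Forward chaining from the given facts derives: is a constant expression, is in category E, is in category P, has marker Z1, is tagged F, has a free type variable, is tagged U1, is dead code, satisfies condition H, is in state Y1, carries flag V, is tagged F1, is tagged X1, is eligible for TCO, has marker B1, is classified as P1, is tagged L1, satisfies condition Q1, is inlined, is tagged A, is tagged J1, is generalized, has attribute U, is in state C1, has marker K1, is in state J.
The only rule concluding "it is in state X" is R11, which needs "it is in state E1"; that is never established.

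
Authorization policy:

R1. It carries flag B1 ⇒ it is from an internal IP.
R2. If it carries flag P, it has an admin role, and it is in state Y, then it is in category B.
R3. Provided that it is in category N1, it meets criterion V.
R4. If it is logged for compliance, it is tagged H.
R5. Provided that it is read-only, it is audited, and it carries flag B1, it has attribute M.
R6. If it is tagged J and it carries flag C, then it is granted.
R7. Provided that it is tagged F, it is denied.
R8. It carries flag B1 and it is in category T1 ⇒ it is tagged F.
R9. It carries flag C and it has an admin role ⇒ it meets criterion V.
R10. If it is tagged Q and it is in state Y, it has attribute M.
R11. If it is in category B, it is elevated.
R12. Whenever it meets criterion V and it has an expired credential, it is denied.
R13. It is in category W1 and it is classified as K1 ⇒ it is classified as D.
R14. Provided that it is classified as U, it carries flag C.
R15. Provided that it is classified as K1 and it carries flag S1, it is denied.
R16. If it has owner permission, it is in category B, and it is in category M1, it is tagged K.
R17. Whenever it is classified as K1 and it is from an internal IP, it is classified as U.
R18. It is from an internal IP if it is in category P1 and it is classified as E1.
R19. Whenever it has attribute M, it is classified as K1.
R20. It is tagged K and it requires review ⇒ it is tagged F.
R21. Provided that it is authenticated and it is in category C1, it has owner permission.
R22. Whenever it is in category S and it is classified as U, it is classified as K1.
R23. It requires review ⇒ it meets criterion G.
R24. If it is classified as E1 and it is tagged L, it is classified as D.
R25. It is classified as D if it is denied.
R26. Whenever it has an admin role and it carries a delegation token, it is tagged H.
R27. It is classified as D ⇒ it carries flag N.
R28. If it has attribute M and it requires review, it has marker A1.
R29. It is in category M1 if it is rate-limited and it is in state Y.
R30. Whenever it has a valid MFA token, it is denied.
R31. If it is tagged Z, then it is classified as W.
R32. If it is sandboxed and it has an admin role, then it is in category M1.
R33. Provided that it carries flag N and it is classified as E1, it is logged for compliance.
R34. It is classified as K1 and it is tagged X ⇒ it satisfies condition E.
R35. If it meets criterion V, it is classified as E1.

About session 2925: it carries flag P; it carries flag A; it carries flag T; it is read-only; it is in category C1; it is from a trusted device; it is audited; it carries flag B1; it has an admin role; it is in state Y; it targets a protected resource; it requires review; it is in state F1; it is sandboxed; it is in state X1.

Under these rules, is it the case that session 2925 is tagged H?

No

Forward chaining from the given facts derives: is from an internal IP, is in category B, has attribute M, is elevated, is classified as K1, meets criterion G, has marker A1, is in category M1, is classified as U, carries flag C, meets criterion V, is classified as E1.
Rules concluding "it is tagged H": R4 needs "it is logged for compliance"; R26 needs "it carries a delegation token" — none of these are established.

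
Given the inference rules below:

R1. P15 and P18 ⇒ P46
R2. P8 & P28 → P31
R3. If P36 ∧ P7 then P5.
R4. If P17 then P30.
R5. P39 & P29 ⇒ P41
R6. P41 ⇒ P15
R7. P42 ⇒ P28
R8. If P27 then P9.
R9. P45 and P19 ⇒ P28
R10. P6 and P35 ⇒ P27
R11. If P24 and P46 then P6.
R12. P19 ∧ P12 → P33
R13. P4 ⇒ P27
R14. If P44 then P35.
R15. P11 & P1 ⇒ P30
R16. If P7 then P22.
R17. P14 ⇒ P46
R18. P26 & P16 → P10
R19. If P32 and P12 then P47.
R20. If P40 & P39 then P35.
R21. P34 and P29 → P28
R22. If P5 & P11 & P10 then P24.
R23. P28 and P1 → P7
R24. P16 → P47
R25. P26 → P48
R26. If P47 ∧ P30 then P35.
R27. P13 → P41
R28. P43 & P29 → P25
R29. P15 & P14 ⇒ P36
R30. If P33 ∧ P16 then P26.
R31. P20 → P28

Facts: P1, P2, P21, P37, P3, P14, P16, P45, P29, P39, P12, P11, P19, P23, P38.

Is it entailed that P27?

Yes

P41  (by R5: P39, P29)
P15  (by R6: P41)
P28  (by R9: P45, P19)
P33  (by R12: P19, P12)
P30  (by R15: P11, P1)
P46  (by R17: P14)
P7  (by R23: P28, P1)
P47  (by R24: P16)
P35  (by R26: P47, P30)
P36  (by R29: P15, P14)
P26  (by R30: P33, P16)
P5  (by R3: P36, P7)
P10  (by R18: P26, P16)
P24  (by R22: P5, P11, P10)
P6  (by R11: P24, P46)
P27  (by R10: P6, P35)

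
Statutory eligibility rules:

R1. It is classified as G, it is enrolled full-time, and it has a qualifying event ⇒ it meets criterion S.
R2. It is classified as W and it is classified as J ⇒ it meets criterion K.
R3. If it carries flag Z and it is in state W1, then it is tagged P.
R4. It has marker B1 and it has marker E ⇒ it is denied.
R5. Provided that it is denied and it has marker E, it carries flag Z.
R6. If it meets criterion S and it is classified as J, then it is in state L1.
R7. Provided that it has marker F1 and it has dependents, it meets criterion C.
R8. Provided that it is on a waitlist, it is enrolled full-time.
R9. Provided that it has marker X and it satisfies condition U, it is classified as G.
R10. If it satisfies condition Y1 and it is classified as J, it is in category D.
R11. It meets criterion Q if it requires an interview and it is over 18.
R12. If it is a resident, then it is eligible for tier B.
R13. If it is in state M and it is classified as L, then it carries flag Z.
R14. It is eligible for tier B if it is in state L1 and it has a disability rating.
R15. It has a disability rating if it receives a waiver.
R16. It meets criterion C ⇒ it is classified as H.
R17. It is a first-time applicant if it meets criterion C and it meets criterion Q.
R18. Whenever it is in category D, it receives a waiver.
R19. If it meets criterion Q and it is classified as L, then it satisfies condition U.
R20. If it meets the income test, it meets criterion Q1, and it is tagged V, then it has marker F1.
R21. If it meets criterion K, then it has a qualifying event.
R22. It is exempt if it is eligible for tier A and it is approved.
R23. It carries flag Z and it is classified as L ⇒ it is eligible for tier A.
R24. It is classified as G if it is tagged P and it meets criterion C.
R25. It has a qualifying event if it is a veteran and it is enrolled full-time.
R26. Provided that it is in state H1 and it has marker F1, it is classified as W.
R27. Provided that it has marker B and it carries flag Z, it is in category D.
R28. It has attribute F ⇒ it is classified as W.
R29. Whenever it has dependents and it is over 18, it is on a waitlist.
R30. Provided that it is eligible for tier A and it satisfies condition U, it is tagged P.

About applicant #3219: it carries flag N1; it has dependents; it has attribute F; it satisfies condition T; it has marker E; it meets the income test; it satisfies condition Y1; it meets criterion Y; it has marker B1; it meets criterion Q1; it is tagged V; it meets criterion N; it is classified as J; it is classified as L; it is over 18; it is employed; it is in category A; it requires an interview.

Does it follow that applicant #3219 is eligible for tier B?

Yes

By R4 (it has marker B1, it has marker E): it is denied.
By R5 (it is denied, it has marker E): it carries flag Z.
By R10 (it satisfies condition Y1, it is classified as J): it is in category D.
By R11 (it requires an interview, it is over 18): it meets criterion Q.
By R18 (it is in category D): it receives a waiver.
By R19 (it meets criterion Q, it is classified as L): it satisfies condition U.
By R20 (it meets the income test, it meets criterion Q1, it is tagged V): it has marker F1.
By R23 (it carries flag Z, it is classified as L): it is eligible for tier A.
By R28 (it has attribute F): it is classified as W.
By R29 (it has dependents, it is over 18): it is on a waitlist.
By R30 (it is eligible for tier A, it satisfies condition U): it is tagged P.
By R2 (it is classified as W, it is classified as J): it meets criterion K.
By R7 (it has marker F1, it has dependents): it meets criterion C.
By R8 (it is on a waitlist): it is enrolled full-time.
By R15 (it receives a waiver): it has a disability rating.
By R21 (it meets criterion K): it has a qualifying event.
By R24 (it is tagged P, it meets criterion C): it is classified as G.
By R1 (it is classified as G, it is enrolled full-time, it has a qualifying event): it meets criterion S.
By R6 (it meets criterion S, it is classified as J): it is in state L1.
By R14 (it is in state L1, it has a disability rating): it is eligible for tier B.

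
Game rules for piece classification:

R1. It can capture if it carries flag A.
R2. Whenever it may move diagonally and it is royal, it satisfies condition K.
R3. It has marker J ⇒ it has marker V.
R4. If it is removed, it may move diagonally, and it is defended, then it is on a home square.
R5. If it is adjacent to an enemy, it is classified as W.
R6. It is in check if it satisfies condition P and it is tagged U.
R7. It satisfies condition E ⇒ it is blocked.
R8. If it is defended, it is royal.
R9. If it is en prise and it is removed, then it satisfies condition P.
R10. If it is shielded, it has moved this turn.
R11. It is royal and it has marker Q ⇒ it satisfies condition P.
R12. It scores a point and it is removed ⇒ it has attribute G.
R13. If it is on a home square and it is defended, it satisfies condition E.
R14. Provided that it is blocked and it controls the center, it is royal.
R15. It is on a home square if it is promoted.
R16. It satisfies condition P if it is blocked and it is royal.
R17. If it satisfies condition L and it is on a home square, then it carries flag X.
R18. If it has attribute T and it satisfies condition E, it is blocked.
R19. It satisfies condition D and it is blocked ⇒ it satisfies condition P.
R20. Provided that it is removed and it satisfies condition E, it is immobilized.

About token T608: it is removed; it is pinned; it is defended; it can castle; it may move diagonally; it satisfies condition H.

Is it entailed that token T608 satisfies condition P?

Yes

By R4 (it is removed, it may move diagonally, it is defended): it is on a home square.
By R8 (it is defended): it is royal.
By R13 (it is on a home square, it is defended): it satisfies condition E.
By R7 (it satisfies condition E): it is blocked.
By R16 (it is blocked, it is royal): it satisfies condition P.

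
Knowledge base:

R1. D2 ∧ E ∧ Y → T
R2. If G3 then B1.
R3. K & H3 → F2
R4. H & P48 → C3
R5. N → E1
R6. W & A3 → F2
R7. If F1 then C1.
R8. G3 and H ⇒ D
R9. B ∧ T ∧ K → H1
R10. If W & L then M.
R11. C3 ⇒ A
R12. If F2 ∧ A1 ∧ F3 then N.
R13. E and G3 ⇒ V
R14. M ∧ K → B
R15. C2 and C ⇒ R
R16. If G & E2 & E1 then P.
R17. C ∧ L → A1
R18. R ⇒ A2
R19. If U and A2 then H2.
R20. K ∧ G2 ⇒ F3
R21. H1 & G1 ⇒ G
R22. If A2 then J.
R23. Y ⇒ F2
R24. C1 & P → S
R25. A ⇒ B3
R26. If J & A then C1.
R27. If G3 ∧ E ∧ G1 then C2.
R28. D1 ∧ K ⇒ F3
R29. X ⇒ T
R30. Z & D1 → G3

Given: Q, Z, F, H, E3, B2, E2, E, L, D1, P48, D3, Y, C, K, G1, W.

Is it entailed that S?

Forward chaining from the given facts derives: C3, M, A, B, A1, F2, B3, F3, G3, B1, D, N, V, C2, E1, R, A2, J, C1.
The only rule concluding S is R24, which needs P; that is never established.

No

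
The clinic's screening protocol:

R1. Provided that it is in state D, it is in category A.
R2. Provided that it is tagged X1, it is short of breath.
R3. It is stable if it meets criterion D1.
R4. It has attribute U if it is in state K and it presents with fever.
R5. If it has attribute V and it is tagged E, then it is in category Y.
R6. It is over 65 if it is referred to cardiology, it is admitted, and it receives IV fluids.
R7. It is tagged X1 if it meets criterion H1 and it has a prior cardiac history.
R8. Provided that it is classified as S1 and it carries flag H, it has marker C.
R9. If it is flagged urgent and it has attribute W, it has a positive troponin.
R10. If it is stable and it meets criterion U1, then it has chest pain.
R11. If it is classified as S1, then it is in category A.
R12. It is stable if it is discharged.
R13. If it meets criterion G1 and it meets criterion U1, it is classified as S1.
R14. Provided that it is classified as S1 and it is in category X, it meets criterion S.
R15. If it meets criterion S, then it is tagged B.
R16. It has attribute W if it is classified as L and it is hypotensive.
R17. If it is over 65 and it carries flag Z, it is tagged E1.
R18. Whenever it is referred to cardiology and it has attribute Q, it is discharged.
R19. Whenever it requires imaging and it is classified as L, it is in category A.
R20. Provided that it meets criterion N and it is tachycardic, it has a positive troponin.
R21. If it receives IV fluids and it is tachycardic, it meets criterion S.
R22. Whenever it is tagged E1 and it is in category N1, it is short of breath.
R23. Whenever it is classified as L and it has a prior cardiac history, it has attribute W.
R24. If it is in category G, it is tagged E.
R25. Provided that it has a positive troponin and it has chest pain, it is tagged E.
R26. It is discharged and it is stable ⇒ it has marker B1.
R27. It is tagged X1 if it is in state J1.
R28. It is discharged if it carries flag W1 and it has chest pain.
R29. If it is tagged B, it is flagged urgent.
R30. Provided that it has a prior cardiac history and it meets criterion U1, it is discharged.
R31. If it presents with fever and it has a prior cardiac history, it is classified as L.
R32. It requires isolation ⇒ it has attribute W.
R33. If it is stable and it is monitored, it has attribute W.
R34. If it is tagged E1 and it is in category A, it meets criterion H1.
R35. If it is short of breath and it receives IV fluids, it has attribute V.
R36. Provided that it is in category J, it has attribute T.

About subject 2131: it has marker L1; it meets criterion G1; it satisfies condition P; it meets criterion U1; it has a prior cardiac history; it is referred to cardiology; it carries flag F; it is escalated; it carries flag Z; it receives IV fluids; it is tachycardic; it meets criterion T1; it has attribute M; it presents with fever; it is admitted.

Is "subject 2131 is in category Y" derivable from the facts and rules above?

Yes

By R6 (it is referred to cardiology, it is admitted, it receives IV fluids): it is over 65.
By R13 (it meets criterion G1, it meets criterion U1): it is classified as S1.
By R17 (it is over 65, it carries flag Z): it is tagged E1.
By R21 (it receives IV fluids, it is tachycardic): it meets criterion S.
By R30 (it has a prior cardiac history, it meets criterion U1): it is discharged.
By R31 (it presents with fever, it has a prior cardiac history): it is classified as L.
By R11 (it is classified as S1): it is in category A.
By R12 (it is discharged): it is stable.
By R15 (it meets criterion S): it is tagged B.
By R23 (it is classified as L, it has a prior cardiac history): it has attribute W.
By R29 (it is tagged B): it is flagged urgent.
By R34 (it is tagged E1, it is in category A): it meets criterion H1.
By R7 (it meets criterion H1, it has a prior cardiac history): it is tagged X1.
By R9 (it is flagged urgent, it has attribute W): it has a positive troponin.
By R10 (it is stable, it meets criterion U1): it has chest pain.
By R25 (it has a positive troponin, it has chest pain): it is tagged E.
By R2 (it is tagged X1): it is short of breath.
By R35 (it is short of breath, it receives IV fluids): it has attribute V.
By R5 (it has attribute V, it is tagged E): it is in category Y.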